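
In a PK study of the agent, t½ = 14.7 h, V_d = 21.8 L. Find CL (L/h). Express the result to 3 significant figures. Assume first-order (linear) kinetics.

1.03 L/h

k = ln2 / t½ = 0.693147 / 14.7 = 0.04715 h⁻¹
CL = k × Vd = 0.04715 × 21.8 = 1.028 L/h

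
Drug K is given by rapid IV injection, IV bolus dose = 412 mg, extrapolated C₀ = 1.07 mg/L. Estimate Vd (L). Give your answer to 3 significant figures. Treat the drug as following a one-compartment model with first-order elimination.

Vd = Dose / C₀ = 412.0 / 1.07 = 385.0 L

385 L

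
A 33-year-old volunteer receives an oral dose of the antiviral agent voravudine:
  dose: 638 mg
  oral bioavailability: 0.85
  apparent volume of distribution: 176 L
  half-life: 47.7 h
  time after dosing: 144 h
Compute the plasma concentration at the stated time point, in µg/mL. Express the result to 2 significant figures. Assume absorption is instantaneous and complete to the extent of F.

0.38 µg/mL

Amount reaching circulation = F × Dose = 0.85 × 638.0 = 542.3 mg
C₀ = F·Dose / Vd = 542.3 / 176 = 3.081 mg/L
k = ln2 / t½ = 0.693147 / 47.7 = 0.01453 h⁻¹
C = C₀ · e^(−k·t) = 3.081 × e^(−0.01453 × 144)
  = 3.081 × 0.1234 = 0.3802 mg/L
(0.3802 mg/L = 0.3802 µg/mL)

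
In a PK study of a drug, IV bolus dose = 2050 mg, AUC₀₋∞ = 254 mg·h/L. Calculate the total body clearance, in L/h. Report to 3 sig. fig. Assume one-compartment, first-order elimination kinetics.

CL = Dose / AUC = 2050 / 254 = 8.071 L/h

8.07 L/h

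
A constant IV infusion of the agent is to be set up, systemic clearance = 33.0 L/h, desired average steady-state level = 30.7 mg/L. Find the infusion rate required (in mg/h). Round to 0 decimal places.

At steady state, infusion rate R₀ = Css × CL = 30.7 × 33.00 = 1013 mg/h

1013 mg/h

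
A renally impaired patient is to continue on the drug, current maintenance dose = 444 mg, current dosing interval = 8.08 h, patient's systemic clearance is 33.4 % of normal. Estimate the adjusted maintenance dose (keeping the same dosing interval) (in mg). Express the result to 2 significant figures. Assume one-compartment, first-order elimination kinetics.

150 mg

To keep the same average steady-state level, dosing rate must scale with clearance.
CL ratio = 33.4 / 100 = 0.3340
New dose (same interval) = 444 × 0.3340 = 148.3 mg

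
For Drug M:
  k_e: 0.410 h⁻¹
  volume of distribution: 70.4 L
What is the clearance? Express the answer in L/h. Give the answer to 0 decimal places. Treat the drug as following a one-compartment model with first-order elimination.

CL = k × Vd = 0.410 × 70.4 = 28.86 L/h

29 L/h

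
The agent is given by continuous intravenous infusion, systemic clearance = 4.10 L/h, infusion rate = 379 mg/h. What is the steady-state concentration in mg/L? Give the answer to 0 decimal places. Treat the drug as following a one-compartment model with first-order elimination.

92 mg/L

At steady state Css = R₀ / CL = 379 / 4.100 = 92.44 mg/L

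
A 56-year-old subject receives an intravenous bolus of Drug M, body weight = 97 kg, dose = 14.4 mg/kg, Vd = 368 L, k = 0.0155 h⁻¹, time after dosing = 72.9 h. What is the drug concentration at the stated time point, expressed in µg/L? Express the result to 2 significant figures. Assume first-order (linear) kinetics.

1200 µg/L

Total dose = 14.4 × 97 = 1397 mg
C₀ = Dose / Vd = 1397 / 368 = 3.796 mg/L
C = C₀ · e^(−k·t) = 3.796 × e^(−0.01550 × 72.9)
  = 3.796 × 0.3230 = 1.226 mg/L
Convert: 1.226 mg/L × 1000 = 1226 µg/L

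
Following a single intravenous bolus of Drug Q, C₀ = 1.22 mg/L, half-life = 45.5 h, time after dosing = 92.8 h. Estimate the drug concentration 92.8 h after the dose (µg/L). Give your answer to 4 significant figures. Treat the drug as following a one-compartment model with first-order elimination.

k = ln2 / t½ = 0.693147 / 45.5 = 0.01523 h⁻¹
C = C₀ · e^(−k·t) = 1.220 × e^(−0.01523 × 92.8)
  = 1.220 × 0.2433 = 0.2968 mg/L
Convert: 0.2968 mg/L × 1000 = 296.8 µg/L

296.8 µg/L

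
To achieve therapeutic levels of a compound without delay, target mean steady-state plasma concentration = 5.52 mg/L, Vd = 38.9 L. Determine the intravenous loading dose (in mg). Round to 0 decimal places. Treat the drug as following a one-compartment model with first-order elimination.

LD = Css × Vd = 5.52 × 38.9 = 214.7 mg

215 mg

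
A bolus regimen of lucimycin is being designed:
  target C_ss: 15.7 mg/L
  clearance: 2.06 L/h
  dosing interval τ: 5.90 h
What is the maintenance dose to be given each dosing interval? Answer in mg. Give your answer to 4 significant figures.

190.8 mg

At steady state, Dose/τ = Css × CL.
Dose = Css × CL × τ = 15.7 × 2.060 × 5.90 = 190.8 mg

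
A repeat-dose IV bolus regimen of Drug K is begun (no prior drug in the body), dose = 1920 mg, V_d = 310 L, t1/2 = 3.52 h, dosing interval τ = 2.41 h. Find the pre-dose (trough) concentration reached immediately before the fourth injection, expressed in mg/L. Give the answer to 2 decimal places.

C₀ per dose = Dose / Vd = 1920 / 310 = 6.194 mg/L
k = ln2 / t½ = 0.693147 / 3.52 = 0.1969 h⁻¹
Fraction remaining after one interval: r = e^(−kτ) = e^(−0.1969 × 2.41) = 0.6222
Before dose 4, 3 doses have been given (aged 1τ, 2τ, 3τ).
C_trough = C₀ × (r + r² + … + r^3) = C₀ × r(1−r^3)/(1−r)
        = 6.194 × 0.6222 × (1 − 0.2409) / (1 − 0.6222) = 7.744 mg/L

7.74 mg/L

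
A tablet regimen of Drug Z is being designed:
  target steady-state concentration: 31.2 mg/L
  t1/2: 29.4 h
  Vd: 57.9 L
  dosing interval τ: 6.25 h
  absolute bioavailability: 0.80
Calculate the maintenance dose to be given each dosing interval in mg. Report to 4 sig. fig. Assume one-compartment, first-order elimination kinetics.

332.7 mg

k = ln2 / t½ = 0.693147 / 29.4 = 0.02358 h⁻¹
CL = k × Vd = 0.02358 × 57.9 = 1.365 L/h
At steady state, F × (Dose/τ) = Css × CL.
Dose = Css × CL × τ / F = 31.2 × 1.365 × 6.25 / 0.80 = 332.7 mg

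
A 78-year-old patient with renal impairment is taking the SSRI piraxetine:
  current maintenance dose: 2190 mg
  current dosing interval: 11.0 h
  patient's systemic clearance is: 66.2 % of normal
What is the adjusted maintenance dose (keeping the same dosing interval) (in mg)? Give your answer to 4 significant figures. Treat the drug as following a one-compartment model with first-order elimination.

1450 mg

To keep the same average steady-state level, dosing rate must scale with clearance.
CL ratio = 66.2 / 100 = 0.6620
New dose (same interval) = 2190 × 0.6620 = 1450 mg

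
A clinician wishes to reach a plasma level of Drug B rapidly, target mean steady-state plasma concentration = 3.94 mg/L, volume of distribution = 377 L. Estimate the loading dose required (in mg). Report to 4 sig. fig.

1485 mg

LD = Css × Vd = 3.94 × 377 = 1485 mg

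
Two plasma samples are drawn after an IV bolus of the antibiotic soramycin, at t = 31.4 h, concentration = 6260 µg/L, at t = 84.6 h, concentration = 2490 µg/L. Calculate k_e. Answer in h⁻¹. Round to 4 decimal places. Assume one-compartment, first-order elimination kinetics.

0.0173 h⁻¹

k = ln(C₁/C₂) / (t₂ − t₁) = ln(6260/2490) / (84.6 − 31.4)
  = 0.9219 / 53.20 = 0.01733 h⁻¹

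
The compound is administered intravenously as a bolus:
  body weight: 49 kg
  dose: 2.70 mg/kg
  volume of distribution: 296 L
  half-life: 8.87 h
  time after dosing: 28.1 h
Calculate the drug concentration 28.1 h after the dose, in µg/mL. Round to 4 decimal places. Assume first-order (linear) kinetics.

Total dose = 2.70 × 49 = 132.3 mg
C₀ = Dose / Vd = 132.3 / 296 = 0.4470 mg/L
k = ln2 / t½ = 0.693147 / 8.87 = 0.07815 h⁻¹
C = C₀ · e^(−k·t) = 0.4470 × e^(−0.07815 × 28.1)
  = 0.4470 × 0.1112 = 0.04971 mg/L
(0.04971 mg/L = 0.04971 µg/mL)

0.0497 µg/mL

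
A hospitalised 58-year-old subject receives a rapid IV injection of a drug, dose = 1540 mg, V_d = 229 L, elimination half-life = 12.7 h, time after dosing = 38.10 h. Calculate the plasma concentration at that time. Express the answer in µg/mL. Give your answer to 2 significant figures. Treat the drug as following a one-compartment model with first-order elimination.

C₀ = Dose / Vd = 1540 / 229 = 6.725 mg/L
k = ln2 / t½ = 0.693147 / 12.7 = 0.05458 h⁻¹
t / t½ = 38.10 / 12.7 = 3 half-lives
C = C₀ × (1/2)^3 = 6.725 × 0.1250 = 0.8406 mg/L
(0.8406 mg/L = 0.8406 µg/mL)

0.84 µg/mL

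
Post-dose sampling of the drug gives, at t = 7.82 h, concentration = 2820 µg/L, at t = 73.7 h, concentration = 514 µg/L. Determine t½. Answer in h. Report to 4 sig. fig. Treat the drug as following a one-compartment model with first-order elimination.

26.83 h

k = ln(C₁/C₂) / (t₂ − t₁) = ln(2820/514) / (73.7 − 7.82)
  = 1.702 / 65.88 = 0.02583 h⁻¹
t½ = ln2 / k = 0.693147 / 0.02583 = 26.83 h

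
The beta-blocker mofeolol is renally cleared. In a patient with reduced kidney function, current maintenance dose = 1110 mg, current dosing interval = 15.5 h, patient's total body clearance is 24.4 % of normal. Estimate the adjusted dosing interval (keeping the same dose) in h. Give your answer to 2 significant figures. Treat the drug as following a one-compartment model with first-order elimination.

To keep the same average steady-state level, dosing rate must scale with clearance.
CL ratio = 24.4 / 100 = 0.2440
New interval (same dose) = 15.5 / 0.2440 = 63.52 h

64 h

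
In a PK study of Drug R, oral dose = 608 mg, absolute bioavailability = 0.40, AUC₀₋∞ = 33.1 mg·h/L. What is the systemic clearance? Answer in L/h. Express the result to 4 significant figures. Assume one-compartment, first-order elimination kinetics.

7.347 L/h

CL = F·Dose / AUC = 0.40 × 608 / 33.1 = 7.347 L/h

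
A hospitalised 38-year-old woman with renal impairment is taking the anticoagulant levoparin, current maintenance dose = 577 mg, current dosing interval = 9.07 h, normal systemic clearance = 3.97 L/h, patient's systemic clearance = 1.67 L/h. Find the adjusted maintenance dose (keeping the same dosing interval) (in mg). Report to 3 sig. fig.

To keep the same average steady-state level, dosing rate must scale with clearance.
CL ratio = 1.67 / 3.97 = 0.4207
New dose (same interval) = 577 × 0.4207 = 242.7 mg

243 mg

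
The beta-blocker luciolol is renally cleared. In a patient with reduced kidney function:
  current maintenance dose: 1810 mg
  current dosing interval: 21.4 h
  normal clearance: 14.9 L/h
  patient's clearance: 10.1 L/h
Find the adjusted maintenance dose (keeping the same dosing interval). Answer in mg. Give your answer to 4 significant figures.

To keep the same average steady-state level, dosing rate must scale with clearance.
CL ratio = 10.1 / 14.9 = 0.6779
New dose (same interval) = 1810 × 0.6779 = 1227 mg

1227 mg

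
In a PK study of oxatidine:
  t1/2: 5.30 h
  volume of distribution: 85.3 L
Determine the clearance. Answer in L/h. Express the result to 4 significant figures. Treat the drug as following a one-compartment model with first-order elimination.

k = ln2 / t½ = 0.693147 / 5.30 = 0.1308 h⁻¹
CL = k × Vd = 0.1308 × 85.3 = 11.16 L/h

11.16 L/h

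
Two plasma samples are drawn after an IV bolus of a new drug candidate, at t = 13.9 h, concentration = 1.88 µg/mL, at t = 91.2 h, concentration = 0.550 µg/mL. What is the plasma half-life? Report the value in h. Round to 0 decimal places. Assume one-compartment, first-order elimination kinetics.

44 h

k = ln(C₁/C₂) / (t₂ − t₁) = ln(1.88/0.550) / (91.2 − 13.9)
  = 1.229 / 77.30 = 0.01590 h⁻¹
t½ = ln2 / k = 0.693147 / 0.01590 = 43.59 h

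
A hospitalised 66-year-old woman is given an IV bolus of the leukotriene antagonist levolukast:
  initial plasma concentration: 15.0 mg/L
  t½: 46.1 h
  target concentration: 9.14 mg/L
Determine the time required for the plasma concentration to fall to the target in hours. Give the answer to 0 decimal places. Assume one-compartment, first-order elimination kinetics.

k = ln2 / t½ = 0.693147 / 46.1 = 0.01504 h⁻¹
t = ln(C₀ / C) / k = ln(15.00 / 9.14) / 0.01504
  = ln(1.641) / 0.01504 = 0.4953 / 0.01504 = 32.93 h

33 h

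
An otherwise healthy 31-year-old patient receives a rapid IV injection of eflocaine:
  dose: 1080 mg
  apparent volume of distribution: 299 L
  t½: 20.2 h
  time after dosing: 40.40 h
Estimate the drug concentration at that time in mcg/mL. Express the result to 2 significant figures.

C₀ = Dose / Vd = 1080 / 299 = 3.612 mg/L
k = ln2 / t½ = 0.693147 / 20.2 = 0.03431 h⁻¹
t / t½ = 40.40 / 20.2 = 2 half-lives
C = C₀ × (1/2)^2 = 3.612 × 0.2500 = 0.9030 mg/L
(0.9030 mg/L = 0.9030 mcg/mL)

0.90 mcg/mL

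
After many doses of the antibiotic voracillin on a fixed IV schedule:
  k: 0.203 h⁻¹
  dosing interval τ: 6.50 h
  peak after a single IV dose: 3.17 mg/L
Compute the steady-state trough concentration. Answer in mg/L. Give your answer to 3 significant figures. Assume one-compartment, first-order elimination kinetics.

e^(−kτ) = e^(−0.2030 × 6.50) = 0.2673
Accumulation ratio R = 1 / (1 − e^(−kτ)) = 1 / (1 − 0.2673) = 1.365
Steady-state trough = C₀ × R × e^(−kτ) = 3.17 × 1.365 × 0.2673 = 1.157 mg/L

1.16 mg/L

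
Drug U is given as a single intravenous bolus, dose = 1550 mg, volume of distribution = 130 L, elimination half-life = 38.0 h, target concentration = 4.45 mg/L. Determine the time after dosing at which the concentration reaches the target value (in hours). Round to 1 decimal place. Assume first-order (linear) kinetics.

C₀ = Dose / Vd = 1550 / 130 = 11.92 mg/L
k = ln2 / t½ = 0.693147 / 38.0 = 0.01824 h⁻¹
t = ln(C₀ / C) / k = ln(11.92 / 4.45) / 0.01824
  = ln(2.679) / 0.01824 = 0.9854 / 0.01824 = 54.02 h

54.0 h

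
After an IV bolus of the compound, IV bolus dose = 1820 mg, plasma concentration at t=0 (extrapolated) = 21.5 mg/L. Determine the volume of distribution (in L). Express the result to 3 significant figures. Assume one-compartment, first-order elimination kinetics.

84.7 L

Vd = Dose / C₀ = 1820 / 21.5 = 84.65 L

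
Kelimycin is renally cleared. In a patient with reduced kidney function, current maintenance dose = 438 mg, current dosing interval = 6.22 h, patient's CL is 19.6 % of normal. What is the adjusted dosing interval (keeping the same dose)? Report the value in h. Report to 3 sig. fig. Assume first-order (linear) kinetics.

31.7 h

To keep the same average steady-state level, dosing rate must scale with clearance.
CL ratio = 19.6 / 100 = 0.1960
New interval (same dose) = 6.22 / 0.1960 = 31.73 h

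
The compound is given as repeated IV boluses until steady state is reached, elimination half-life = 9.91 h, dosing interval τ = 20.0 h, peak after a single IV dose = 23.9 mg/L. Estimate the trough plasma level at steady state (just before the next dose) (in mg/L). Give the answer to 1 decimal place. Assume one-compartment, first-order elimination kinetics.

7.8 mg/L

k = ln2 / t½ = 0.693147 / 9.91 = 0.06994 h⁻¹
e^(−kτ) = e^(−0.06994 × 20.0) = 0.2469
Accumulation ratio R = 1 / (1 − e^(−kτ)) = 1 / (1 − 0.2469) = 1.328
Steady-state trough = C₀ × R × e^(−kτ) = 23.9 × 1.328 × 0.2469 = 7.836 mg/L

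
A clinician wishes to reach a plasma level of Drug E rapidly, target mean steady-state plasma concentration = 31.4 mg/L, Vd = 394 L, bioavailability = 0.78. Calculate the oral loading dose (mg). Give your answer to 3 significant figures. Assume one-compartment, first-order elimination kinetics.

LD = Css × Vd / F = 31.4 × 394 / 0.78 = 15860 mg

15900 mg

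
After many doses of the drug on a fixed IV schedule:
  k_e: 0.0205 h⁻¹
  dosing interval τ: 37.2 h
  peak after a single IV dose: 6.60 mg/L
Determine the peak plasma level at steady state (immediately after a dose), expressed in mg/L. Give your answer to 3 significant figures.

e^(−kτ) = e^(−0.02050 × 37.2) = 0.4665
Accumulation ratio R = 1 / (1 − e^(−kτ)) = 1 / (1 − 0.4665) = 1.874
Steady-state peak = C₀ × R = 6.60 × 1.874 = 12.37 mg/L

12.4 mg/L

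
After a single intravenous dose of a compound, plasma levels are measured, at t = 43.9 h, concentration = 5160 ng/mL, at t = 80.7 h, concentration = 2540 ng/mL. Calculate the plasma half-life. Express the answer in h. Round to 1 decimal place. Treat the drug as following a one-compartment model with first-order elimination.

k = ln(C₁/C₂) / (t₂ − t₁) = ln(5160/2540) / (80.7 − 43.9)
  = 0.7088 / 36.80 = 0.01926 h⁻¹
t½ = ln2 / k = 0.693147 / 0.01926 = 35.99 h

36.0 h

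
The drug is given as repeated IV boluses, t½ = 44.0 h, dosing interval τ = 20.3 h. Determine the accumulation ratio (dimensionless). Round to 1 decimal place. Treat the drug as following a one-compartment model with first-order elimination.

3.7

k = ln2 / t½ = 0.693147 / 44.0 = 0.01575 h⁻¹
e^(−kτ) = e^(−0.01575 × 20.3) = 0.7263
Accumulation ratio R = 1 / (1 − e^(−kτ)) = 1 / (1 − 0.7263) = 3.654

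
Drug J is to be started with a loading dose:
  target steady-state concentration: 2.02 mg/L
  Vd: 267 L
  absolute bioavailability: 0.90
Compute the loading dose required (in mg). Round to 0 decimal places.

LD = Css × Vd / F = 2.02 × 267 / 0.90 = 599.3 mg

599 mg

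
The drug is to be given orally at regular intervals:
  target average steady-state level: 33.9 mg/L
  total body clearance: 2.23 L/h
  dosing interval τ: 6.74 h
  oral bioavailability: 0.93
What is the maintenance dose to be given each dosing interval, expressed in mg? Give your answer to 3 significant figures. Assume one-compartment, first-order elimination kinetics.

At steady state, F × (Dose/τ) = Css × CL.
Dose = Css × CL × τ / F = 33.9 × 2.230 × 6.74 / 0.93 = 547.9 mg

548 mg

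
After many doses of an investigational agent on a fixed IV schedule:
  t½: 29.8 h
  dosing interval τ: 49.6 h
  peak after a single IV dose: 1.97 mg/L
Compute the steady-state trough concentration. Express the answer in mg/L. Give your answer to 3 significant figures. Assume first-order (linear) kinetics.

0.908 mg/L

k = ln2 / t½ = 0.693147 / 29.8 = 0.02326 h⁻¹
e^(−kτ) = e^(−0.02326 × 49.6) = 0.3155
Accumulation ratio R = 1 / (1 − e^(−kτ)) = 1 / (1 − 0.3155) = 1.461
Steady-state trough = C₀ × R × e^(−kτ) = 1.97 × 1.461 × 0.3155 = 0.9081 mg/L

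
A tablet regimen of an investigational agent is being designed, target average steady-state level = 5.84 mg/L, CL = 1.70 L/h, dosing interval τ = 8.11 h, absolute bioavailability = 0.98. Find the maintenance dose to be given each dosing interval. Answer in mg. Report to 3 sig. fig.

82.2 mg

At steady state, F × (Dose/τ) = Css × CL.
Dose = Css × CL × τ / F = 5.84 × 1.700 × 8.11 / 0.98 = 82.16 mg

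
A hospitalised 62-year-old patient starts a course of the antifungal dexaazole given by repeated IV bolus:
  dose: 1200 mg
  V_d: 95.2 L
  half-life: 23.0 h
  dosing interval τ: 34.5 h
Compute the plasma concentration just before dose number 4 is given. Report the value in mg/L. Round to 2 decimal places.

6.59 mg/L

C₀ per dose = Dose / Vd = 1200 / 95.2 = 12.61 mg/L
k = ln2 / t½ = 0.693147 / 23.0 = 0.03014 h⁻¹
Fraction remaining after one interval: r = e^(−kτ) = e^(−0.03014 × 34.5) = 0.3535
Before dose 4, 3 doses have been given (aged 1τ, 2τ, 3τ).
C_trough = C₀ × (r + r² + … + r^3) = C₀ × r(1−r^3)/(1−r)
        = 12.61 × 0.3535 × (1 − 0.04417) / (1 − 0.3535) = 6.590 mg/L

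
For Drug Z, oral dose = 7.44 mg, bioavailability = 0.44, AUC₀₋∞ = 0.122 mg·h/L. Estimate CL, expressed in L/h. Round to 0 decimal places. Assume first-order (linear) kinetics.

CL = F·Dose / AUC = 0.44 × 7.44 / 0.122 = 26.83 L/h

27 L/h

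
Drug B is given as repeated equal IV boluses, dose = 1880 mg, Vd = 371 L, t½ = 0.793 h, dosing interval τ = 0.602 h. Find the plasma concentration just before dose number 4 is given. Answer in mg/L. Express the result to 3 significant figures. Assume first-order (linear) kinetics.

C₀ per dose = Dose / Vd = 1880 / 371 = 5.067 mg/L
k = ln2 / t½ = 0.693147 / 0.793 = 0.8741 h⁻¹
Fraction remaining after one interval: r = e^(−kτ) = e^(−0.8741 × 0.602) = 0.5908
Before dose 4, 3 doses have been given (aged 1τ, 2τ, 3τ).
C_trough = C₀ × (r + r² + … + r^3) = C₀ × r(1−r^3)/(1−r)
        = 5.067 × 0.5908 × (1 − 0.2062) / (1 − 0.5908) = 5.807 mg/L

5.81 mg/L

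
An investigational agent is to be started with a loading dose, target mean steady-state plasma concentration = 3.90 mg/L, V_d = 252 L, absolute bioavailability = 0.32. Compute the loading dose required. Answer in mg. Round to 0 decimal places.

LD = Css × Vd / F = 3.90 × 252 / 0.32 = 3071 mg

3071 mg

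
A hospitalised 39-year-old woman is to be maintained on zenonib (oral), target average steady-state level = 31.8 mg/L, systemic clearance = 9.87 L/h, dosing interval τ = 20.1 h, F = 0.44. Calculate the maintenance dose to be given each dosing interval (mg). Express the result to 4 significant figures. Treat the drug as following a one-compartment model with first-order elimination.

14340 mg

At steady state, F × (Dose/τ) = Css × CL.
Dose = Css × CL × τ / F = 31.8 × 9.870 × 20.1 / 0.44 = 14340 mg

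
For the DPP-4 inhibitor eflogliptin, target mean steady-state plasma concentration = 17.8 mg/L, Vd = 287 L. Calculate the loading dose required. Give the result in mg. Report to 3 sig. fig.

5110 mg

LD = Css × Vd = 17.8 × 287 = 5109 mg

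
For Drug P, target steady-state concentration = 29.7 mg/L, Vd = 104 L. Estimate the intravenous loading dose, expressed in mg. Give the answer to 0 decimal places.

3089 mg

LD = Css × Vd = 29.7 × 104 = 3089 mg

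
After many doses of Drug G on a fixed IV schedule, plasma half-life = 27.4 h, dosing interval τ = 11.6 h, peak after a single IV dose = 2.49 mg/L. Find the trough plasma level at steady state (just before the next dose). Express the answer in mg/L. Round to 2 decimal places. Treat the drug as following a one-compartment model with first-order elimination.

k = ln2 / t½ = 0.693147 / 27.4 = 0.02530 h⁻¹
e^(−kτ) = e^(−0.02530 × 11.6) = 0.7457
Accumulation ratio R = 1 / (1 − e^(−kτ)) = 1 / (1 − 0.7457) = 3.932
Steady-state trough = C₀ × R × e^(−kτ) = 2.49 × 3.932 × 0.7457 = 7.301 mg/L

7.30 mg/L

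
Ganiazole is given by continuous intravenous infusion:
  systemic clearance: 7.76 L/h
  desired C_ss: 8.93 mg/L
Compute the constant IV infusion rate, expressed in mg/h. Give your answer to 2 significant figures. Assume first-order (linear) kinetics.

At steady state, infusion rate R₀ = Css × CL = 8.93 × 7.760 = 69.30 mg/h

69 mg/h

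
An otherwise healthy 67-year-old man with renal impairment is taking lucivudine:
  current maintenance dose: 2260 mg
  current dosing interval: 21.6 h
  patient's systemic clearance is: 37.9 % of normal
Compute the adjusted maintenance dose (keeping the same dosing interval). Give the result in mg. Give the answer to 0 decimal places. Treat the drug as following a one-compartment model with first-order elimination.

To keep the same average steady-state level, dosing rate must scale with clearance.
CL ratio = 37.9 / 100 = 0.3790
New dose (same interval) = 2260 × 0.3790 = 856.5 mg

857 mg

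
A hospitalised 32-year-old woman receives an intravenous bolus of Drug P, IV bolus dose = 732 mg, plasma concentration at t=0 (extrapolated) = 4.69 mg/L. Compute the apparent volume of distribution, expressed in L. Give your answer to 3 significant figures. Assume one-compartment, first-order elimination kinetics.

Vd = Dose / C₀ = 732.0 / 4.69 = 156.1 L

156 L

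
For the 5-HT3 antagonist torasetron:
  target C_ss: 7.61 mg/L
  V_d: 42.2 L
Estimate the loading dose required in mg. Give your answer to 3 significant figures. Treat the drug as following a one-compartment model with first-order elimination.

321 mg

LD = Css × Vd = 7.61 × 42.2 = 321.1 mg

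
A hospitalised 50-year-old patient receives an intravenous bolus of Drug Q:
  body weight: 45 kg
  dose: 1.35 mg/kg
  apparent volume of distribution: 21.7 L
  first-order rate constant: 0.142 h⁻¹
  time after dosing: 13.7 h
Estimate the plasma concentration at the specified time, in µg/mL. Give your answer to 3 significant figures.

Total dose = 1.35 × 45 = 60.75 mg
C₀ = Dose / Vd = 60.75 / 21.7 = 2.800 mg/L
C = C₀ · e^(−k·t) = 2.800 × e^(−0.1420 × 13.7)
  = 2.800 × 0.1429 = 0.4001 mg/L
(0.4001 mg/L = 0.4001 µg/mL)

0.400 µg/mL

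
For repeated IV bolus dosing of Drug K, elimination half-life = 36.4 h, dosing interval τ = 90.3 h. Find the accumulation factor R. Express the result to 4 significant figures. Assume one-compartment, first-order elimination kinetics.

1.218

k = ln2 / t½ = 0.693147 / 36.4 = 0.01904 h⁻¹
e^(−kτ) = e^(−0.01904 × 90.3) = 0.1792
Accumulation ratio R = 1 / (1 − e^(−kτ)) = 1 / (1 − 0.1792) = 1.218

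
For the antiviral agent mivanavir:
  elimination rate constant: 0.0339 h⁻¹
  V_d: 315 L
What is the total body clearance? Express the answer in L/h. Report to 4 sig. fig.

CL = k × Vd = 0.0339 × 315 = 10.68 L/h

10.68 L/h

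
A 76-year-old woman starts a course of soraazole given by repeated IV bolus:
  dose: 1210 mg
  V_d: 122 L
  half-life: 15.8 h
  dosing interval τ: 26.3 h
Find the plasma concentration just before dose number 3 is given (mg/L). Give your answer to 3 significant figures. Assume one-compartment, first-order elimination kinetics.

4.12 mg/L

C₀ per dose = Dose / Vd = 1210 / 122 = 9.918 mg/L
k = ln2 / t½ = 0.693147 / 15.8 = 0.04387 h⁻¹
Fraction remaining after one interval: r = e^(−kτ) = e^(−0.04387 × 26.3) = 0.3154
Before dose 3, 2 doses have been given (aged 1τ, 2τ).
C_trough = C₀ × (r + r²) = 9.918 × (0.3154 + 0.09948) = 4.115 mg/L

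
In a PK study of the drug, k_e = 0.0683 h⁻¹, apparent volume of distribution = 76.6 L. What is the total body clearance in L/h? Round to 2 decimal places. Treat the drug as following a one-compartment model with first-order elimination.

CL = k × Vd = 0.0683 × 76.6 = 5.232 L/h

5.23 L/h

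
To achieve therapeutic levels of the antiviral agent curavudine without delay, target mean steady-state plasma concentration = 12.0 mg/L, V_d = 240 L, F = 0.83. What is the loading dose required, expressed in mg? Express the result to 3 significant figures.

LD = Css × Vd / F = 12.0 × 240 / 0.83 = 3470 mg

3470 mg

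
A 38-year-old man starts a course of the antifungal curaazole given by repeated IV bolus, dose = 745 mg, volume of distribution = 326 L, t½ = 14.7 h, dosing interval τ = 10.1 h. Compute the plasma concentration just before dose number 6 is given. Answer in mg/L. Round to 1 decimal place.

C₀ per dose = Dose / Vd = 745 / 326 = 2.285 mg/L
k = ln2 / t½ = 0.693147 / 14.7 = 0.04715 h⁻¹
Fraction remaining after one interval: r = e^(−kτ) = e^(−0.04715 × 10.1) = 0.6211
Before dose 6, 5 doses have been given (aged 1τ, 2τ, 3τ, 4τ, 5τ).
C_trough = C₀ × (r + r² + … + r^5) = C₀ × r(1−r^5)/(1−r)
        = 2.285 × 0.6211 × (1 − 0.09243) / (1 − 0.6211) = 3.399 mg/L

3.4 mg/L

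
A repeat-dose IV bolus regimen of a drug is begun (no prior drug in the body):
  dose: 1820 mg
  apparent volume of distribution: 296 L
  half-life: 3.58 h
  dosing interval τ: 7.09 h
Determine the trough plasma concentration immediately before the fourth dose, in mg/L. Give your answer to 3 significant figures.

2.05 mg/L

C₀ per dose = Dose / Vd = 1820 / 296 = 6.149 mg/L
k = ln2 / t½ = 0.693147 / 3.58 = 0.1936 h⁻¹
Fraction remaining after one interval: r = e^(−kτ) = e^(−0.1936 × 7.09) = 0.2534
Before dose 4, 3 doses have been given (aged 1τ, 2τ, 3τ).
C_trough = C₀ × (r + r² + … + r^3) = C₀ × r(1−r^3)/(1−r)
        = 6.149 × 0.2534 × (1 − 0.01627) / (1 − 0.2534) = 2.053 mg/L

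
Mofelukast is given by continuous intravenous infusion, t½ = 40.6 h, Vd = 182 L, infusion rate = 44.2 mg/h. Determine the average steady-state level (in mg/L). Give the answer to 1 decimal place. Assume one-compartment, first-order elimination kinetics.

14.2 mg/L

k = ln2 / t½ = 0.693147 / 40.6 = 0.01707 h⁻¹
CL = k × Vd = 0.01707 × 182 = 3.107 L/h
At steady state Css = R₀ / CL = 44.2 / 3.107 = 14.23 mg/L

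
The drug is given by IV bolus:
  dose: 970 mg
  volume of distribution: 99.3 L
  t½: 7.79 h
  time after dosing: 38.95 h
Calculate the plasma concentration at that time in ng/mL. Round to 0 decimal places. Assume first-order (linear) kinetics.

C₀ = Dose / Vd = 970.0 / 99.3 = 9.768 mg/L
k = ln2 / t½ = 0.693147 / 7.79 = 0.08898 h⁻¹
t / t½ = 38.95 / 7.79 = 5 half-lives
C = C₀ × (1/2)^5 = 9.768 × 0.03125 = 0.3053 mg/L
Convert: 0.3053 mg/L × 1000 = 305.3 ng/mL

305 ng/mL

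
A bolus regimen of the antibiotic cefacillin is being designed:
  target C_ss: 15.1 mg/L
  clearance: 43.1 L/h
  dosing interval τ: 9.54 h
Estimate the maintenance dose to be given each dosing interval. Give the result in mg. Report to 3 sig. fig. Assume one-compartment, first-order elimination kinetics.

At steady state, Dose/τ = Css × CL.
Dose = Css × CL × τ = 15.1 × 43.10 × 9.54 = 6209 mg

6210 mg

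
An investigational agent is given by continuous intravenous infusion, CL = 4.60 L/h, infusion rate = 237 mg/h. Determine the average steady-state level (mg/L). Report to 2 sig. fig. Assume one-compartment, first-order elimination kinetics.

52 mg/L

At steady state Css = R₀ / CL = 237 / 4.600 = 51.52 mg/L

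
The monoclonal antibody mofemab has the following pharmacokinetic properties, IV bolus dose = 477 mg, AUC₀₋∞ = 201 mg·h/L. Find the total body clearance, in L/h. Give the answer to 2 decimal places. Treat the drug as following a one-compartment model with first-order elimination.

CL = Dose / AUC = 477 / 201 = 2.373 L/h

2.37 L/h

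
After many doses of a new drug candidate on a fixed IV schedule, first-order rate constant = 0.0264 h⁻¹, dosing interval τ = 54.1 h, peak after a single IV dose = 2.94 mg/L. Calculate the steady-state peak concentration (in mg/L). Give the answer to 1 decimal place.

e^(−kτ) = e^(−0.02640 × 54.1) = 0.2397
Accumulation ratio R = 1 / (1 − e^(−kτ)) = 1 / (1 − 0.2397) = 1.315
Steady-state peak = C₀ × R = 2.94 × 1.315 = 3.866 mg/L

3.9 mg/L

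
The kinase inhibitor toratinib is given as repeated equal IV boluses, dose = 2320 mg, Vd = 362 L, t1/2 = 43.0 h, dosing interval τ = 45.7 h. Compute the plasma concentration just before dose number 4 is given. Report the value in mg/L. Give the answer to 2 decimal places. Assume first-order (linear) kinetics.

C₀ per dose = Dose / Vd = 2320 / 362 = 6.409 mg/L
k = ln2 / t½ = 0.693147 / 43.0 = 0.01612 h⁻¹
Fraction remaining after one interval: r = e^(−kτ) = e^(−0.01612 × 45.7) = 0.4787
Before dose 4, 3 doses have been given (aged 1τ, 2τ, 3τ).
C_trough = C₀ × (r + r² + … + r^3) = C₀ × r(1−r^3)/(1−r)
        = 6.409 × 0.4787 × (1 − 0.1097) / (1 − 0.4787) = 5.240 mg/L

5.24 mg/L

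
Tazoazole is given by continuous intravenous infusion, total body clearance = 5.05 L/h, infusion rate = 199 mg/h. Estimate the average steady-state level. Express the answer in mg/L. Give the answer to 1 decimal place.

At steady state Css = R₀ / CL = 199 / 5.050 = 39.41 mg/L

39.4 mg/L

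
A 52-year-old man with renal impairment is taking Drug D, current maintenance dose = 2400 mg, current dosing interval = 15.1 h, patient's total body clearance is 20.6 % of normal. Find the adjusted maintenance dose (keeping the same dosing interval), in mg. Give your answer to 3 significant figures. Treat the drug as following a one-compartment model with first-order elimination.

To keep the same average steady-state level, dosing rate must scale with clearance.
CL ratio = 20.6 / 100 = 0.2060
New dose (same interval) = 2400 × 0.2060 = 494.4 mg

494 mg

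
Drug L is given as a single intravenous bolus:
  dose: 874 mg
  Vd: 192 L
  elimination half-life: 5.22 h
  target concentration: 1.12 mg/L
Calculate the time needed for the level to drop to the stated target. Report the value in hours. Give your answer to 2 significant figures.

11 h

C₀ = Dose / Vd = 874.0 / 192 = 4.552 mg/L
k = ln2 / t½ = 0.693147 / 5.22 = 0.1328 h⁻¹
t = ln(C₀ / C) / k = ln(4.552 / 1.12) / 0.1328
  = ln(4.064) / 0.1328 = 1.402 / 0.1328 = 10.56 h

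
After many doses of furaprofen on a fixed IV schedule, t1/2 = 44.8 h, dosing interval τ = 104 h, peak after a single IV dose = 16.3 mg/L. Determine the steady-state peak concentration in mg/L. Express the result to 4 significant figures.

k = ln2 / t½ = 0.693147 / 44.8 = 0.01547 h⁻¹
e^(−kτ) = e^(−0.01547 × 104) = 0.2001
Accumulation ratio R = 1 / (1 − e^(−kτ)) = 1 / (1 − 0.2001) = 1.250
Steady-state peak = C₀ × R = 16.3 × 1.250 = 20.38 mg/L

20.38 mg/L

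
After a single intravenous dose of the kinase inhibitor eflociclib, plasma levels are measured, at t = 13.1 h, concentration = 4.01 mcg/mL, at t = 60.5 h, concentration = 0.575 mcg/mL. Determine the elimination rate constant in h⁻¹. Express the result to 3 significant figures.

0.0410 h⁻¹

k = ln(C₁/C₂) / (t₂ − t₁) = ln(4.01/0.575) / (60.5 − 13.1)
  = 1.942 / 47.40 = 0.04097 h⁻¹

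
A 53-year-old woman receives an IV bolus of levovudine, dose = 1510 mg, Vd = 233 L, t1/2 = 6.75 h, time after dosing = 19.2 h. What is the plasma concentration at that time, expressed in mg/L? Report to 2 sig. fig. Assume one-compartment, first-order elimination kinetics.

C₀ = Dose / Vd = 1510 / 233 = 6.481 mg/L
k = ln2 / t½ = 0.693147 / 6.75 = 0.1027 h⁻¹
C = C₀ · e^(−k·t) = 6.481 × e^(−0.1027 × 19.2)
  = 6.481 × 0.1392 = 0.9022 mg/L

0.90 mg/L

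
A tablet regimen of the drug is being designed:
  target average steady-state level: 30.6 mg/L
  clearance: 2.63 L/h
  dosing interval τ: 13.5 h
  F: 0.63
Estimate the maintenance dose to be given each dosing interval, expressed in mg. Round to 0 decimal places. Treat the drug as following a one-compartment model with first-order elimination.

At steady state, F × (Dose/τ) = Css × CL.
Dose = Css × CL × τ / F = 30.6 × 2.630 × 13.5 / 0.63 = 1725 mg

1725 mg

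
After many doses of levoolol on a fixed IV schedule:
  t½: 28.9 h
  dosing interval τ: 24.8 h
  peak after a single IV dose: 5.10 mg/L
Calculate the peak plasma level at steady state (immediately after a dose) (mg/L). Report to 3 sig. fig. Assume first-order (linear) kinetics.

k = ln2 / t½ = 0.693147 / 28.9 = 0.02398 h⁻¹
e^(−kτ) = e^(−0.02398 × 24.8) = 0.5517
Accumulation ratio R = 1 / (1 − e^(−kτ)) = 1 / (1 − 0.5517) = 2.231
Steady-state peak = C₀ × R = 5.10 × 2.231 = 11.38 mg/L

11.4 mg/L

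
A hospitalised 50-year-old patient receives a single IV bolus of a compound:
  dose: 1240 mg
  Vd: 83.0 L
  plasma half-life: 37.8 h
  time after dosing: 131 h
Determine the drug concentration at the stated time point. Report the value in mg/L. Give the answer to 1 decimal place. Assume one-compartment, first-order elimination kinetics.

1.4 mg/L

C₀ = Dose / Vd = 1240 / 83.0 = 14.94 mg/L
k = ln2 / t½ = 0.693147 / 37.8 = 0.01834 h⁻¹
C = C₀ · e^(−k·t) = 14.94 × e^(−0.01834 × 131)
  = 14.94 × 0.09049 = 1.352 mg/L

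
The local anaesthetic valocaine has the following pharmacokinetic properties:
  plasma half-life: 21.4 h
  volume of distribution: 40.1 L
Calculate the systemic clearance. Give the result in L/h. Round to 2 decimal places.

1.30 L/h

k = ln2 / t½ = 0.693147 / 21.4 = 0.03239 h⁻¹
CL = k × Vd = 0.03239 × 40.1 = 1.299 L/h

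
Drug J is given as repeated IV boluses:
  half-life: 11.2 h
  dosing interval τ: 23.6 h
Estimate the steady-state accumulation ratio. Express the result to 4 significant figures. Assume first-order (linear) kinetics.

k = ln2 / t½ = 0.693147 / 11.2 = 0.06189 h⁻¹
e^(−kτ) = e^(−0.06189 × 23.6) = 0.2321
Accumulation ratio R = 1 / (1 − e^(−kτ)) = 1 / (1 − 0.2321) = 1.302

1.302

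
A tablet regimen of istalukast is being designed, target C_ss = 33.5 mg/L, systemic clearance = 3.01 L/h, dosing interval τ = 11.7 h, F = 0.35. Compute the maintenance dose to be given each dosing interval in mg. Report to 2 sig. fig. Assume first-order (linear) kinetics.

3400 mg

At steady state, F × (Dose/τ) = Css × CL.
Dose = Css × CL × τ / F = 33.5 × 3.010 × 11.7 / 0.35 = 3371 mg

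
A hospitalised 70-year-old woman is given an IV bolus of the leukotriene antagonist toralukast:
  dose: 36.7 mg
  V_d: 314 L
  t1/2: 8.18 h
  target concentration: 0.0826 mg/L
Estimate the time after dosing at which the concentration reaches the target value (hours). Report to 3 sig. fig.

4.10 h

C₀ = Dose / Vd = 36.70 / 314 = 0.1169 mg/L
k = ln2 / t½ = 0.693147 / 8.18 = 0.08474 h⁻¹
t = ln(C₀ / C) / k = ln(0.1169 / 0.0826) / 0.08474
  = ln(1.415) / 0.08474 = 0.3471 / 0.08474 = 4.096 h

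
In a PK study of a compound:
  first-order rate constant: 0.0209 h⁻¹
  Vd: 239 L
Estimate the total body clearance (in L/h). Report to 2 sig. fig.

5.0 L/h

CL = k × Vd = 0.0209 × 239 = 4.995 L/h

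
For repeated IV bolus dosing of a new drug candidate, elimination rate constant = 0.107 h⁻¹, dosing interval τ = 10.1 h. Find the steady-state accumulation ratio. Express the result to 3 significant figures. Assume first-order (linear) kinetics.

e^(−kτ) = e^(−0.1070 × 10.1) = 0.3394
Accumulation ratio R = 1 / (1 − e^(−kτ)) = 1 / (1 − 0.3394) = 1.514

1.51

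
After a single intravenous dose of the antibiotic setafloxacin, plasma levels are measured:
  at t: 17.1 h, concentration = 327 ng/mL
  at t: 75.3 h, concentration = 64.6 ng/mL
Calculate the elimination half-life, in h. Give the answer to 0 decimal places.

25 h

k = ln(C₁/C₂) / (t₂ − t₁) = ln(327/64.6) / (75.3 − 17.1)
  = 1.622 / 58.20 = 0.02787 h⁻¹
t½ = ln2 / k = 0.693147 / 0.02787 = 24.87 h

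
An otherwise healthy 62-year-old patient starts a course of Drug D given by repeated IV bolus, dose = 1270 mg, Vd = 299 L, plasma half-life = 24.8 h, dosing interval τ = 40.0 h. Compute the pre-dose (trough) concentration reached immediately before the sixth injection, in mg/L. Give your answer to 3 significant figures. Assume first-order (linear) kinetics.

2.06 mg/L

C₀ per dose = Dose / Vd = 1270 / 299 = 4.247 mg/L
k = ln2 / t½ = 0.693147 / 24.8 = 0.02795 h⁻¹
Fraction remaining after one interval: r = e^(−kτ) = e^(−0.02795 × 40.0) = 0.3269
Before dose 6, 5 doses have been given (aged 1τ, 2τ, 3τ, 4τ, 5τ).
C_trough = C₀ × (r + r² + … + r^5) = C₀ × r(1−r^5)/(1−r)
        = 4.247 × 0.3269 × (1 − 0.003733) / (1 − 0.3269) = 2.055 mg/L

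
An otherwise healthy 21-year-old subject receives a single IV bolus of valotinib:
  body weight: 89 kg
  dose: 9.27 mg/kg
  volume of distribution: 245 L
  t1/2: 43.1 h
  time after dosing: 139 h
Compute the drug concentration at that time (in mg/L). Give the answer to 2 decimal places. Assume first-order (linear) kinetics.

Total dose = 9.27 × 89 = 825.0 mg
C₀ = Dose / Vd = 825.0 / 245 = 3.367 mg/L
k = ln2 / t½ = 0.693147 / 43.1 = 0.01608 h⁻¹
C = C₀ · e^(−k·t) = 3.367 × e^(−0.01608 × 139)
  = 3.367 × 0.1070 = 0.3603 mg/L

0.36 mg/L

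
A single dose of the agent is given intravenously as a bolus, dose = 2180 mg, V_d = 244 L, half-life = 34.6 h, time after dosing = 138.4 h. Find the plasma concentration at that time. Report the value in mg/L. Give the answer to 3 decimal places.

C₀ = Dose / Vd = 2180 / 244 = 8.934 mg/L
k = ln2 / t½ = 0.693147 / 34.6 = 0.02003 h⁻¹
t / t½ = 138.4 / 34.6 = 4 half-lives
C = C₀ × (1/2)^4 = 8.934 × 0.06250 = 0.5584 mg/L

0.558 mg/L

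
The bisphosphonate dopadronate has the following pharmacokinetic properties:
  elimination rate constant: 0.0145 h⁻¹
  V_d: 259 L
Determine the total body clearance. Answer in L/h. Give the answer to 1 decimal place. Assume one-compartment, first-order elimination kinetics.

CL = k × Vd = 0.0145 × 259 = 3.756 L/h

3.8 L/h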